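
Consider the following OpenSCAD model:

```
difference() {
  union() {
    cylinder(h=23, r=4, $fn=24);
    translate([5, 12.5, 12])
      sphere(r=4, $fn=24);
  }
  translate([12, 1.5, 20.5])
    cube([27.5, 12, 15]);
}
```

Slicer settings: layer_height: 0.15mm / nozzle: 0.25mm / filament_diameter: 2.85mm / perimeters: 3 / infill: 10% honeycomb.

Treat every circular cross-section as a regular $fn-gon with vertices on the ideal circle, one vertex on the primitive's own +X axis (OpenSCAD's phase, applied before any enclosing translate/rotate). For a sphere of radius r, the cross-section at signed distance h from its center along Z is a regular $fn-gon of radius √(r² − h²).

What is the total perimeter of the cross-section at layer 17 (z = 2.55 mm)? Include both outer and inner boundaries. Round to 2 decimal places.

At z = 2.55 mm: the cylinder: section is a regular 24-gon, circumradius r=4 (perimeter = 2·24·4.000·sin(180°/24) = 25.06 mm); the sphere at (5, 12.5) is not intersected at this z (|z−center|=9.450 > r=4); Taking the union: only the r=4 cylinder is present, so the union is just that shape — boundary = 25.06 mm; the cube at (12, 1.5) does not reach this height (z outside [20.5, 35.5]); Taking the first minus the rest: none of the subtracted shapes is present at this height, so that combined region is unchanged — boundary = 25.06 mm. Overall, the cross-section is a single solid region. Total boundary length (outer) = 25.06 mm.

25.06 mm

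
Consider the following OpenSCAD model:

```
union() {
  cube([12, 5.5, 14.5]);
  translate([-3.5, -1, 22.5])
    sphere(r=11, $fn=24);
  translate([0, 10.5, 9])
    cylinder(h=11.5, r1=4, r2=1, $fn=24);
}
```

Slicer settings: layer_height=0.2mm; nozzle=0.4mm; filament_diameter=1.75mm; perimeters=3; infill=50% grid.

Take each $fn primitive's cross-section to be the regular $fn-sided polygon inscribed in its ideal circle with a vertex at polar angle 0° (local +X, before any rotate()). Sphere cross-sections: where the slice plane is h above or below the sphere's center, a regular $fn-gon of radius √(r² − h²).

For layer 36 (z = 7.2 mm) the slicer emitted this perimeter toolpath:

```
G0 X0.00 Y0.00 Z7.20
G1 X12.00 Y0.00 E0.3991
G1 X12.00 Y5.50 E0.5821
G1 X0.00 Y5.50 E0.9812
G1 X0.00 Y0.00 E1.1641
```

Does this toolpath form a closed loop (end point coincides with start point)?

yes

Start point (G0): (0.00, 0.00). End point (last G1): the path returns to the start — closed.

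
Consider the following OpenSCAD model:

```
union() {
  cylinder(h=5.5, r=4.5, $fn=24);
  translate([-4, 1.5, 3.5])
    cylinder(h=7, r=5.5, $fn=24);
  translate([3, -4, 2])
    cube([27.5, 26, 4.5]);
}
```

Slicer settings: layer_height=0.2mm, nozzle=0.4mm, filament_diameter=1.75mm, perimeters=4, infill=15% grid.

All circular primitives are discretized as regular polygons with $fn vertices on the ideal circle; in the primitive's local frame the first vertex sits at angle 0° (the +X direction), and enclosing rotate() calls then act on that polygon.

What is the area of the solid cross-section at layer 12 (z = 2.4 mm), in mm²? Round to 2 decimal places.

At z = 2.4 mm: the r=4.5 cylinder gives a regular 24-gon of circumradius 4.5 (constant along its height) (area = (24/2)·4.500²·sin(360°/24) = 62.89 mm²); the cylinder at (-4, 1.5) is absent (z outside [3.5, 10.5]); the cube at (3, -4) (footprint 27.5×26) is included at this height (area 715.00 mm²); Taking the union: the regions partially overlap — summed areas 777.89 mm² minus the doubly-counted overlap 6.78 mm² gives 771.11 mm² — area = 771.11 mm². Overall, the cross-section is a single solid region. Net area = 771.11 mm².

771.11 mm²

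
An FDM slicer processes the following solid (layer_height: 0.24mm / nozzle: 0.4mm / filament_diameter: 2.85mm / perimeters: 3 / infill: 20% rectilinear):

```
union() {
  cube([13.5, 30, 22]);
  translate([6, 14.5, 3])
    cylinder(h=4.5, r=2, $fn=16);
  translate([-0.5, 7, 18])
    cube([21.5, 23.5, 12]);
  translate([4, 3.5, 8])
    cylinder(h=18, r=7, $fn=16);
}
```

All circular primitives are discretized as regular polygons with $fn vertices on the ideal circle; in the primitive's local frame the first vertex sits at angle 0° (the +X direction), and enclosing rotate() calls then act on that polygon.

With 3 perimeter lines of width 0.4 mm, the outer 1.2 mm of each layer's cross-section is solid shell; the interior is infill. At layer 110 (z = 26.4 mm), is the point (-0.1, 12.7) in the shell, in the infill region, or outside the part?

At z = 26.4 mm: the cube does not reach this height (z outside [0, 22]); the cylinder at (6, 14.5) does not reach this height (z outside [3, 7.5]); the cube at (-0.5, 7) is present — its section is the full 21.5×23.5 rectangle; the cylinder at (4, 3.5) is not intersected at this z (z outside [8, 26]); Taking the union: only the 21.5×23.5 cube at (-0.5, 7) is present, so the union is just that shape — 1 connected region. Overall, the cross-section is a single solid region. The nearest boundary edge runs (-0.50, 30.50)→(-0.50, 7.00); distance from the point to it = 0.40 mm. The point is inside the cross-section, 0.40 mm from the nearest boundary — within the 1.2 mm shell band (3 × 0.4).

shell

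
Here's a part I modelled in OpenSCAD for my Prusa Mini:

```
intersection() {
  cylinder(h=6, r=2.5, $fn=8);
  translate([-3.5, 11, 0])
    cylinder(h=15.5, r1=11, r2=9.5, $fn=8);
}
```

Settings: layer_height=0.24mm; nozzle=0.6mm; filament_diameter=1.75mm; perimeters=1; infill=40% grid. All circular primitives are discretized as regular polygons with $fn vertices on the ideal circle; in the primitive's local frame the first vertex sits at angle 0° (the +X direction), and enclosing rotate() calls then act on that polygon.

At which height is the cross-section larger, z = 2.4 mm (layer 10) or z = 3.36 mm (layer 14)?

layer 10 (z = 2.4 mm)

Layer 10 (z = 2.4): the r=2.5 cylinder gives a regular 8-gon of circumradius 2.5 (constant along its height) (area = (8/2)·2.500²·sin(360°/8) = 17.68 mm²); the cone at (-3.5, 11): at t=0.155 of its height the radius interpolates to r₁+(r₂−r₁)t = 10.768, giving a regular 8-gon of that circumradius (area = (8/2)·10.768²·sin(360°/8) = 327.94 mm²); After intersecting: the cone at (-3.5, 11) partially overlaps the r=2.5 cylinder; clipping to the common part keeps 2.02 mm² — area = 2.02 mm². So its area = 2.02 mm². Layer 14 (z = 3.36): the cylinder: section is a regular 8-gon, circumradius r=2.5 (area = (8/2)·2.500²·sin(360°/8) = 17.68 mm²); the cone at (-3.5, 11) contributes a regular 8-gon of circumradius 10.675 (interpolated between r1=11 and r2=9.5 at t=0.217) (area = (8/2)·10.675²·sin(360°/8) = 322.31 mm²); After intersecting: the cone at (-3.5, 11) partially overlaps the r=2.5 cylinder; clipping to the common part keeps 1.73 mm² — area = 1.73 mm². So its area = 1.73 mm². Layer 10 is larger (2.02 vs 1.73 mm²).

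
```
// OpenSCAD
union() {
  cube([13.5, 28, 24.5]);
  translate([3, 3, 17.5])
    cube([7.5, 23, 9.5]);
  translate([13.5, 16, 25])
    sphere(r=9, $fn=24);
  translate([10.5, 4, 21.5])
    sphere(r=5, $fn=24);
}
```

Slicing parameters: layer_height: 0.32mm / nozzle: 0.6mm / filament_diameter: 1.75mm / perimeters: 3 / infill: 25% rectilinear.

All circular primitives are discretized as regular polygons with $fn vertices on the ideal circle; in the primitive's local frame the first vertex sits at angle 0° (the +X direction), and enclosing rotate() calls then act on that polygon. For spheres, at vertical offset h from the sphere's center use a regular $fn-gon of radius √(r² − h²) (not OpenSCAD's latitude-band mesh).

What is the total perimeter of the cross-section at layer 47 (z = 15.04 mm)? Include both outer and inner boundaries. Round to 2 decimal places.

At z = 15.04 mm: the cube is present — its section is the full 13.5×28 rectangle (perimeter 83.00 mm); the cube at (3, 3) is not intersected at this z (z outside [17.5, 27]); the sphere at (13.5, 16) is not intersected at this z (|z−center|=9.960 > r=9); the sphere at (10.5, 4) does not reach this height (|z−center|=6.460 > r=5); Taking the union: only the 13.5×28 cube is present, so the union is just that shape — boundary = 83.00 mm. Overall, the cross-section is a single solid region. Total boundary length (outer) = 83.00 mm.

83.00 mm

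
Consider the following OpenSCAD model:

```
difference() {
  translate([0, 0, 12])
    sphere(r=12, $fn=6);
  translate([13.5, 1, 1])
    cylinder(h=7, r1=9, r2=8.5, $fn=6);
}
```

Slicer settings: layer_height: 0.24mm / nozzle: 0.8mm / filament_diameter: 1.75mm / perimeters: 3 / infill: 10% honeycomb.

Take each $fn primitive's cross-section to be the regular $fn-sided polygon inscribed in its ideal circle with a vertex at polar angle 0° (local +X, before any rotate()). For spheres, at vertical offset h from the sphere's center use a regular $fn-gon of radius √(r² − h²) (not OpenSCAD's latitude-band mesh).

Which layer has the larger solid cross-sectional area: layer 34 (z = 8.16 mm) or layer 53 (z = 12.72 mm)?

Layer 34 (z = 8.16): the r=12 sphere slices to a regular 6-gon of circumradius 11.369 (√(r²−h²) with h=3.84 from center) (area = (6/2)·11.369²·sin(360°/6) = 335.81 mm²); the cone at (13.5, 1) is absent (z outside [1, 8]); Subtracting the remaining from the first: none of the subtracted shapes is present at this height, so the r=12 sphere is unchanged — area = 335.81 mm². So its area = 335.81 mm². Layer 53 (z = 12.72): the r=12 sphere slices to a regular 6-gon of circumradius 11.978 (√(r²−h²) with h=0.72 from center) (area = (6/2)·11.978²·sin(360°/6) = 372.78 mm²); the cone at (13.5, 1) does not reach this height (z outside [1, 8]); Subtracting the remaining from the first: none of the subtracted shapes is present at this height, so the r=12 sphere is unchanged — area = 372.78 mm². So its area = 372.78 mm². Layer 53 is larger (372.78 vs 335.81 mm²).

layer 53 (z = 12.72 mm)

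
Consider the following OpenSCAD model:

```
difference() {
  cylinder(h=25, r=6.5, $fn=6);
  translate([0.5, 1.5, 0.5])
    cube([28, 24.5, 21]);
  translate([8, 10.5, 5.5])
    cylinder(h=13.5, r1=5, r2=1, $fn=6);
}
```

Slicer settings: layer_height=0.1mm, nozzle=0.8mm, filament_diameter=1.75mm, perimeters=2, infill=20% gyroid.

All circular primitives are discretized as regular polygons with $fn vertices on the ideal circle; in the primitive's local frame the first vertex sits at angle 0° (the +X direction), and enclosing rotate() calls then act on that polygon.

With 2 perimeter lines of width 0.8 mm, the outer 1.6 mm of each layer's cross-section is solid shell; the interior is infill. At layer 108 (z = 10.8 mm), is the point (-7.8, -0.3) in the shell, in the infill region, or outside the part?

outside

At z = 10.8 mm: the cylinder: section is a regular 6-gon, circumradius r=6.5; the cube at (0.5, 1.5) (footprint 28×24.5) is included at this height; the cone at (8, 10.5) (r1=5→r2=1) has section circumradius 3.430 here — a regular 6-gon; Subtracting the remaining from the first: starting from the r=6.5 cylinder, the 28×24.5 cube at (0.5, 1.5) partially overlaps it — only the 16.28 mm² overlap (of its 686.00 mm²) is removed, clipping the outline; the cone at (8, 10.5) misses the remaining region (no effect) — 1 connected region. Overall, the cross-section is a single solid region. The nearest boundary edge runs (-3.25, -5.63)→(-6.50, 0.00); distance from the point to it = 1.33 mm. The point is not inside any of the regions above, so it lies outside the cross-section (1.33 mm from the nearest boundary).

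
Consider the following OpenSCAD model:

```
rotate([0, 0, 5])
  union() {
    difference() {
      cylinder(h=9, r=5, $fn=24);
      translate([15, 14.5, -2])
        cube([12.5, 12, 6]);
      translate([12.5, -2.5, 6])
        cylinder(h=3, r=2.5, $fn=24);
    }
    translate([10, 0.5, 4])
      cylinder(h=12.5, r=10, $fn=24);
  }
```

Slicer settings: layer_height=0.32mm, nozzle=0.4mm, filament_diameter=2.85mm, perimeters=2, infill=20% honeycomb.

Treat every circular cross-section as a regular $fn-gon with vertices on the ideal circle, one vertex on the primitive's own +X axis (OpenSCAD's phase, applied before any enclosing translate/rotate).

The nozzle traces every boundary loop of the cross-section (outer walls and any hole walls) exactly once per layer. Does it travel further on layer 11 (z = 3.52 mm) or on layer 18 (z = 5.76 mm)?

layer 18 (z = 5.76 mm)

Layer 11 (z = 3.52): the cylinder: section is a regular 24-gon, circumradius r=5 (perimeter = 2·24·5.000·sin(180°/24) = 31.33 mm); the cube at (15, 14.5) is present — its section is the full 12.5×12 rectangle (perimeter 49.00 mm); the cylinder at (12.5, -2.5) is not intersected at this z (z outside [6, 9]); Taking the first minus the rest: starting from the r=5 cylinder, the 12.5×12 cube at (15, 14.5) misses the remaining region (no effect) — boundary = 31.33 mm; the cylinder at (10, 0.5) does not reach this height (z outside [4, 16.5]); Merging all regions: only that combined region is present, so the union is just that shape — boundary = 31.33 mm; (whole slice rotated 5° about Z — lengths, areas and connectivity unchanged). So its perimeter = 31.33 mm. Layer 18 (z = 5.76): the cylinder: section is a regular 24-gon, circumradius r=5 (perimeter = 2·24·5.000·sin(180°/24) = 31.33 mm); the cube at (15, 14.5) does not reach this height (z outside [-2, 4]); the cylinder at (12.5, -2.5) is absent (z outside [6, 9]); After the difference (first − rest): none of the subtracted shapes is present at this height, so the r=5 cylinder is unchanged — boundary = 31.33 mm; the cylinder at (10, 0.5): section is a regular 24-gon, circumradius r=10 (perimeter = 2·24·10.000·sin(180°/24) = 62.65 mm); Combining (union): the regions partially overlap (shared area 34.01 mm²), so the edge portions inside another operand are dropped and the merged outline is re-measured after clipping — boundary = 70.90 mm; (whole slice rotated 5° about Z — lengths, areas and connectivity unchanged). So its perimeter = 70.90 mm. Layer 18 is larger (70.90 vs 31.33 mm).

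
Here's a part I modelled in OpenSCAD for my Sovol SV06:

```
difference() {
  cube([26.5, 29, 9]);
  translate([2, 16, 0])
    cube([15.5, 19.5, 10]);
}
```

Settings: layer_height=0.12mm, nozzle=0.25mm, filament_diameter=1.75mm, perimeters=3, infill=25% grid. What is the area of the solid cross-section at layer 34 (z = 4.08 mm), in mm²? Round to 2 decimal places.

567.00 mm²

At z = 4.08 mm: the cube is present — its section is the full 26.5×29 rectangle (area 768.50 mm²); the cube at (2, 16) is present — its section is the full 15.5×19.5 rectangle (area 302.25 mm²); Taking the first minus the rest: starting from the 26.5×29 cube (768.50 mm²), the 15.5×19.5 cube at (2, 16) partially overlaps it — only the 201.50 mm² overlap (of its 302.25 mm²) is removed, clipping the outline — area = 567.00 mm². Overall, the cross-section is a single solid region. Net area = 567.00 mm².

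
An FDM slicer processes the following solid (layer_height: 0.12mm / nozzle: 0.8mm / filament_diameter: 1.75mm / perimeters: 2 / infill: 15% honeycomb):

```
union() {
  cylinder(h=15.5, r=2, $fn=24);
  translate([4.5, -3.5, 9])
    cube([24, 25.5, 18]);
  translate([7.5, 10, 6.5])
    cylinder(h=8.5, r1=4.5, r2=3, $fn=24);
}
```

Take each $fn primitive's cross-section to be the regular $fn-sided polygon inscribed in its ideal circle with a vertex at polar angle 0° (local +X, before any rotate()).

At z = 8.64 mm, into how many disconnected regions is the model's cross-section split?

At z = 8.64 mm: the r=2 cylinder contributes a regular 24-gon of circumradius 2; the cube at (4.5, -3.5) is absent (z outside [9, 27]); the cone at (7.5, 10) contributes a regular 24-gon of circumradius 4.122 (interpolated between r1=4.5 and r2=3 at t=0.252); Taking the union: the 2 present regions are separate (no shared area or edge), so areas and boundary lengths simply add and each stays a separate island — 2 connected regions. The result has 2 disconnected regions.

2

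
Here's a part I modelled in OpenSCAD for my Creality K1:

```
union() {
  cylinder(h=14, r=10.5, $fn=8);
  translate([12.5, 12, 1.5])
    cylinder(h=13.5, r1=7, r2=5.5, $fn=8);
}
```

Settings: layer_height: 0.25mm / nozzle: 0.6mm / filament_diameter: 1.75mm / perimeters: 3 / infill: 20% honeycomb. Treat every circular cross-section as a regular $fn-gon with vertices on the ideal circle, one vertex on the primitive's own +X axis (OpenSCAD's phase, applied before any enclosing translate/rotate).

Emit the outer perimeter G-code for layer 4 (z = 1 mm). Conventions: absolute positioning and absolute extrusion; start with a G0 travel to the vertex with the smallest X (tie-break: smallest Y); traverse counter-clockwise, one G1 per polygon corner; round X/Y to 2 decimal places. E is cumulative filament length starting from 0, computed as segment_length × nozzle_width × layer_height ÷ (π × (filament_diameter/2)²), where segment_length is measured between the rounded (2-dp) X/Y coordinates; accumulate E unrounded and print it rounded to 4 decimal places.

At z = 1 mm: the r=10.5 cylinder contributes a regular 8-gon of circumradius 10.5; the cone at (12.5, 12) is absent (z outside [1.5, 15]); Taking the union: only the r=10.5 cylinder is present, so the union is just that shape — 1 connected region. The outline is a single polygon with 8 vertices. Extrusion per mm of travel: 0.6 × 0.25 / (π × 0.875²) = 0.062363. Accumulating E over each segment gives final E = 4.0081.

G0 X-10.50 Y0.00 Z1.00
G1 X-7.42 Y-7.42 E0.5010
G1 X0.00 Y-10.50 E1.0020
G1 X7.42 Y-7.42 E1.5030
G1 X10.50 Y0.00 E2.0041
G1 X7.42 Y7.42 E2.5051
G1 X0.00 Y10.50 E3.0061
G1 X-7.42 Y7.42 E3.5071
G1 X-10.50 Y0.00 E4.0081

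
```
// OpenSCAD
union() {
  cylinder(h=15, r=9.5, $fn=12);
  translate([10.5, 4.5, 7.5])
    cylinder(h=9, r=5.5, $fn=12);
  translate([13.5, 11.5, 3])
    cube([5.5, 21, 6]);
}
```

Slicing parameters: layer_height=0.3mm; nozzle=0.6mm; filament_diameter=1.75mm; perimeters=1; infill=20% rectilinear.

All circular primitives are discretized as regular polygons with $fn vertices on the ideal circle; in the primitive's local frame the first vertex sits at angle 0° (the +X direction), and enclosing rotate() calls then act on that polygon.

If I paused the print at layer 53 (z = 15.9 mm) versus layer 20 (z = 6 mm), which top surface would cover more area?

layer 20 (z = 6 mm)

Layer 53 (z = 15.9): the cylinder is absent (z outside [0, 15]); the r=5.5 cylinder at (10.5, 4.5) contributes a regular 12-gon of circumradius 5.5 (area = (12/2)·5.500²·sin(360°/12) = 90.75 mm²); the cube at (13.5, 11.5) does not reach this height (z outside [3, 9]); Taking the union: only the r=5.5 cylinder at (10.5, 4.5) is present, so the union is just that shape — area = 90.75 mm². So its area = 90.75 mm². Layer 20 (z = 6): the r=9.5 cylinder contributes a regular 12-gon of circumradius 9.5 (area = (12/2)·9.500²·sin(360°/12) = 270.75 mm²); the cylinder at (10.5, 4.5) is not intersected at this z (z outside [7.5, 16.5]); the 5.5×21 cube at (13.5, 11.5) contributes its full rectangle (area 115.50 mm²); Merging all regions: the 2 present regions are separate (no shared area or edge), so areas and boundary lengths simply add and each stays a separate island — area = 386.25 mm². So its area = 386.25 mm². Layer 20 is larger (386.25 vs 90.75 mm²).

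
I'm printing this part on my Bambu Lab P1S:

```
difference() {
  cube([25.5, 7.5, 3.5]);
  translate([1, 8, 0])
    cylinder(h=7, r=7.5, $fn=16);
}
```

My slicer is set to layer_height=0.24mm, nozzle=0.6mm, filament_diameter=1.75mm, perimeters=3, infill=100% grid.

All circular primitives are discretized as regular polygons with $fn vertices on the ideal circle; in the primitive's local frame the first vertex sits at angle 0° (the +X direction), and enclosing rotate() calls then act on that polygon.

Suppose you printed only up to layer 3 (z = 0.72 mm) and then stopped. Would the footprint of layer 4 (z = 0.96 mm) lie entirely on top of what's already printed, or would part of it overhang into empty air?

Compare the two slices. At z = 0.72: the cube (footprint 25.5×7.5) is included at this height (area 191.25 mm²); the r=7.5 cylinder at (1, 8) gives a regular 16-gon of circumradius 7.5 (constant along its height) (area = (16/2)·7.500²·sin(360°/16) = 172.21 mm²); After the difference (first − rest): starting from the 25.5×7.5 cube (191.25 mm²), the r=7.5 cylinder at (1, 8) partially overlaps it — only the 46.23 mm² overlap (of its 172.21 mm²) is removed, clipping the outline — area = 145.02 mm². At z = 0.96: the cube (footprint 25.5×7.5) is included at this height (area 191.25 mm²); the cylinder at (1, 8): section is a regular 16-gon, circumradius r=7.5 (area = (16/2)·7.500²·sin(360°/16) = 172.21 mm²); After the difference (first − rest): starting from the 25.5×7.5 cube (191.25 mm²), the r=7.5 cylinder at (1, 8) partially overlaps it — only the 46.23 mm² overlap (of its 172.21 mm²) is removed, clipping the outline — area = 145.02 mm². Checking containment: the cross-section at z = 0.96 is a subset of the cross-section at z = 0.72.

entirely on top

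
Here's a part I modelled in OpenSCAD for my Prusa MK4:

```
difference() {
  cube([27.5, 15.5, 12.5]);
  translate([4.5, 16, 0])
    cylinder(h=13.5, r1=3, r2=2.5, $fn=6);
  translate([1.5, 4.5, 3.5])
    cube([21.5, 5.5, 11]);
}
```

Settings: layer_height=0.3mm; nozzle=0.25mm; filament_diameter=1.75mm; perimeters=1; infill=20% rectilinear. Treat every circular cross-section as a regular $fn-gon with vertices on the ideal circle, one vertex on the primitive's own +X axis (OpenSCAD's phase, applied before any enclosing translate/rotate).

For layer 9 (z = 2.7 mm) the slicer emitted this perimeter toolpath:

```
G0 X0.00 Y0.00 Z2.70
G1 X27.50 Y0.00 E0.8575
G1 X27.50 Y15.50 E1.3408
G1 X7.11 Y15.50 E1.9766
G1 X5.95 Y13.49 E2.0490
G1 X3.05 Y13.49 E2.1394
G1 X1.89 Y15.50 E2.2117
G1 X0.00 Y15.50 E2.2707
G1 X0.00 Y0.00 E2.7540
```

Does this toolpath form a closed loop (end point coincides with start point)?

yes

Start point (G0): (0.00, 0.00). End point (last G1): the path returns to the start — closed.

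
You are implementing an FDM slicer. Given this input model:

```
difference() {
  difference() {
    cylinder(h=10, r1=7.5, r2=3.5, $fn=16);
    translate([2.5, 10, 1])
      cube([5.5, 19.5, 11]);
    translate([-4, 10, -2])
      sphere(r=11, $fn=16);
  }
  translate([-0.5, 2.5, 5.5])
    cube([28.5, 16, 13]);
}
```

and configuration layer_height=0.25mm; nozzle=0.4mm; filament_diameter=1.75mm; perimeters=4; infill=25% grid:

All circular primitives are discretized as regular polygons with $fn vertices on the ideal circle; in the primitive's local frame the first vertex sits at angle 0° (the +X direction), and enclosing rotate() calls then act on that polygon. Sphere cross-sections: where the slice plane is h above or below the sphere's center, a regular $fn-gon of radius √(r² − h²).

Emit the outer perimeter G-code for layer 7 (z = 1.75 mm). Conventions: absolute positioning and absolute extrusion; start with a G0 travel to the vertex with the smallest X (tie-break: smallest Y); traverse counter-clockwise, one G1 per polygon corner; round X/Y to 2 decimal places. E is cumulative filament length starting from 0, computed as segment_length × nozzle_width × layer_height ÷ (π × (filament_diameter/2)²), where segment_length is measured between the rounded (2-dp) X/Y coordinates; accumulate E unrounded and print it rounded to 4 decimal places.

At z = 1.75 mm: the cone contributes a regular 16-gon of circumradius 6.800 (interpolated between r1=7.5 and r2=3.5 at t=0.175); the 5.5×19.5 cube at (2.5, 10) contributes its full rectangle; the r=11 sphere at (-4, 10) contributes a regular 16-gon of circumradius √(11²−3.75²) = 10.341; Taking the first minus the rest: starting from the cone, the 5.5×19.5 cube at (2.5, 10) misses the remaining region (no effect); the r=11 sphere at (-4, 10) partially overlaps it — only the 53.67 mm² overlap (of its 327.39 mm²) is removed, clipping the outline — 1 connected region; the cube at (-0.5, 2.5) does not reach this height (z outside [5.5, 18.5]); Taking the first minus the rest: none of the subtracted shapes is present at this height, so the result so far is unchanged — 1 connected region. The outline is a single polygon with 16 vertices. Extrusion per mm of travel: 0.4 × 0.25 / (π × 0.875²) = 0.041575. Accumulating E over each segment gives final E = 1.6746.

G0 X-6.80 Y0.00 Z1.75
G1 X-6.28 Y-2.60 E0.1102
G1 X-4.81 Y-4.81 E0.2206
G1 X-2.60 Y-6.28 E0.3309
G1 X0.00 Y-6.80 E0.4412
G1 X2.60 Y-6.28 E0.5514
G1 X4.81 Y-4.81 E0.6618
G1 X6.28 Y-2.60 E0.7721
G1 X6.80 Y0.00 E0.8823
G1 X6.28 Y2.60 E0.9926
G1 X4.81 Y4.81 E1.1029
G1 X4.75 Y4.84 E1.1057
G1 X3.31 Y2.69 E1.2133
G1 X-0.04 Y0.45 E1.3808
G1 X-4.00 Y-0.34 E1.5487
G1 X-6.76 Y0.21 E1.6657
G1 X-6.80 Y0.00 E1.6746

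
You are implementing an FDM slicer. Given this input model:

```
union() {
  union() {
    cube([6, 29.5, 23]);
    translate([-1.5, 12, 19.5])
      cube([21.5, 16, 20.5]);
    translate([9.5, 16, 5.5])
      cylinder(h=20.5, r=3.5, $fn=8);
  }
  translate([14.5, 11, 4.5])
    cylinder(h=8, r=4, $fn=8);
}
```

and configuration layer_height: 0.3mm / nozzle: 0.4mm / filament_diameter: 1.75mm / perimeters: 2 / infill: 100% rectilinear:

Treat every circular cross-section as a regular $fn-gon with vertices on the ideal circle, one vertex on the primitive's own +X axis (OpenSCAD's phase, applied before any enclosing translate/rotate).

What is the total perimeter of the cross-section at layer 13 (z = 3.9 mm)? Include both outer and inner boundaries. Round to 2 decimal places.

71.00 mm

At z = 3.9 mm: the 6×29.5 cube contributes its full rectangle (perimeter 71.00 mm); the cube at (-1.5, 12) does not reach this height (z outside [19.5, 40]); the cylinder at (9.5, 16) does not reach this height (z outside [5.5, 26]); Taking the union: only the 6×29.5 cube is present, so the union is just that shape — boundary = 71.00 mm; the cylinder at (14.5, 11) is not intersected at this z (z outside [4.5, 12.5]); Merging all regions: only that combined region is present, so the union is just that shape — boundary = 71.00 mm. Overall, the cross-section is a single solid region. Total boundary length (outer) = 71.00 mm.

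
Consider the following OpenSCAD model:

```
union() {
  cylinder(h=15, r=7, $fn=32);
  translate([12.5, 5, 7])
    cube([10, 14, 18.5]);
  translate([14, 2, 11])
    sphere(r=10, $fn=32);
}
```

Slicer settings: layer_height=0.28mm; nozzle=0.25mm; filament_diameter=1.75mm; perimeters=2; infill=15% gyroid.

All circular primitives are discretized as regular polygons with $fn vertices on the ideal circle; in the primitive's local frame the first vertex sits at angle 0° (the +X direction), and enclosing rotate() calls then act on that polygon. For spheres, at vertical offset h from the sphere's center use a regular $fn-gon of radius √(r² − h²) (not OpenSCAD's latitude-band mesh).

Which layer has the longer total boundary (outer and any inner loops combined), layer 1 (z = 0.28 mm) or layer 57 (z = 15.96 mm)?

Layer 1 (z = 0.28): the r=7 cylinder contributes a regular 32-gon of circumradius 7 (perimeter = 2·32·7.000·sin(180°/32) = 43.91 mm); the cube at (12.5, 5) does not reach this height (z outside [7, 25.5]); the sphere at (14, 2) is absent (|z−center|=10.720 > r=10); Merging all regions: only the r=7 cylinder is present, so the union is just that shape — boundary = 43.91 mm. So its perimeter = 43.91 mm. Layer 57 (z = 15.96): the cylinder does not reach this height (z outside [0, 15]); the cube at (12.5, 5) (footprint 10×14) is included at this height (perimeter 48.00 mm); the sphere at (14, 2): section is a regular 32-gon, circumradius = √(r²−h²) = √(10²−4.96²) = 8.683 (perimeter = 2·32·8.683·sin(180°/32) = 54.47 mm); Combining (union): the regions partially overlap (shared area 41.82 mm²), so the edge portions inside another operand are dropped and the merged outline is re-measured after clipping — boundary = 75.26 mm. So its perimeter = 75.26 mm. Layer 57 is larger (75.26 vs 43.91 mm).

layer 57 (z = 15.96 mm)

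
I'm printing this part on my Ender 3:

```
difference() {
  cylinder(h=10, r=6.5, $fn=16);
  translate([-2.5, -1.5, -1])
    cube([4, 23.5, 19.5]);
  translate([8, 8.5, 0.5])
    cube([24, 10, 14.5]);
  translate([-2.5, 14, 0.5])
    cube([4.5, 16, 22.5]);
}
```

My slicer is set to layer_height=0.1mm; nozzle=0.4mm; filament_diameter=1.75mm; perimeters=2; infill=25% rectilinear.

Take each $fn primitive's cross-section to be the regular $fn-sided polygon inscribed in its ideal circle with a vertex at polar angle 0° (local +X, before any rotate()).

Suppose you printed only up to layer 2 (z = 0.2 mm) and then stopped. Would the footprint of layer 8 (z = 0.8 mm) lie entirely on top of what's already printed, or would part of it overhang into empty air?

Compare the two slices. At z = 0.2: the r=6.5 cylinder gives a regular 16-gon of circumradius 6.5 (constant along its height) (area = (16/2)·6.500²·sin(360°/16) = 129.35 mm²); the 4×23.5 cube at (-2.5, -1.5) contributes its full rectangle (area 94.00 mm²); the cube at (8, 8.5) does not reach this height (z outside [0.5, 15]); the cube at (-2.5, 14) is not intersected at this z (z outside [0.5, 23]); Taking the first minus the rest: starting from the r=6.5 cylinder (129.35 mm²), the 4×23.5 cube at (-2.5, -1.5) partially overlaps it — only the 31.15 mm² overlap (of its 94.00 mm²) is removed, clipping the outline — area = 98.19 mm². At z = 0.8: the r=6.5 cylinder gives a regular 16-gon of circumradius 6.5 (constant along its height) (area = (16/2)·6.500²·sin(360°/16) = 129.35 mm²); the cube at (-2.5, -1.5) is present — its section is the full 4×23.5 rectangle (area 94.00 mm²); the cube at (8, 8.5) (footprint 24×10) is included at this height (area 240.00 mm²); the cube at (-2.5, 14) is present — its section is the full 4.5×16 rectangle (area 72.00 mm²); Taking the first minus the rest: starting from the r=6.5 cylinder (129.35 mm²), the 4×23.5 cube at (-2.5, -1.5) partially overlaps it — only the 31.15 mm² overlap (of its 94.00 mm²) is removed, clipping the outline; the 24×10 cube at (8, 8.5) misses the remaining region (no effect); the 4.5×16 cube at (-2.5, 14) misses the remaining region (no effect) — area = 98.19 mm². Checking containment: the cross-section at z = 0.8 is a subset of the cross-section at z = 0.2.

entirely on top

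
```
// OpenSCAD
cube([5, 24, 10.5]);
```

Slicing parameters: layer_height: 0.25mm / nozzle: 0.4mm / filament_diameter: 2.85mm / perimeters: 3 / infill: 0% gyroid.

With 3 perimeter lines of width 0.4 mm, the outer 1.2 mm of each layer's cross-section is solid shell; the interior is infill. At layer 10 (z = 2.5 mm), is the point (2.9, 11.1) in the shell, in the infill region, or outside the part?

At z = 2.5 mm: the 5×24 cube contributes its full rectangle. Overall, the cross-section is a single solid region. The nearest boundary edge runs (5.00, 0.00)→(5.00, 24.00); distance from the point to it = 2.10 mm. The point is inside the cross-section and 2.10 mm from the nearest boundary — more than the 1.2 mm shell width (3 × 0.4), so it's in the infill interior.

infill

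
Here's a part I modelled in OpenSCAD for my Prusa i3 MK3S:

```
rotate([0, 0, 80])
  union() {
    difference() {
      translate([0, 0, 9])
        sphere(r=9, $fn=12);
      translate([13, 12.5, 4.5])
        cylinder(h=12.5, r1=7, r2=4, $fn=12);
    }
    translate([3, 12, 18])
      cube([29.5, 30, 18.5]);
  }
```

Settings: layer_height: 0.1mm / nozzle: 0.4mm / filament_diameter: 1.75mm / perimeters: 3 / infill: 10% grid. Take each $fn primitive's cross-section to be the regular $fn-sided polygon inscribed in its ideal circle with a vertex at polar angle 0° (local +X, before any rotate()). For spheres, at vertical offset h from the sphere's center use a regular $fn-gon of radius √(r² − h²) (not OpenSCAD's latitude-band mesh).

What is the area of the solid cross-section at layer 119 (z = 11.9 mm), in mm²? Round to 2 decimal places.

217.77 mm²

At z = 11.9 mm: the r=9 sphere contributes a regular 12-gon of circumradius √(9²−2.9²) = 8.520 (area = (12/2)·8.520²·sin(360°/12) = 217.77 mm²); the cone at (13, 12.5): at t=0.592 of its height the radius interpolates to r₁+(r₂−r₁)t = 5.224, giving a regular 12-gon of that circumradius (area = (12/2)·5.224²·sin(360°/12) = 81.87 mm²); Taking the first minus the rest: starting from the r=9 sphere (217.77 mm²), the cone at (13, 12.5) misses the remaining region (no effect) — area = 217.77 mm²; the cube at (3, 12) does not reach this height (z outside [18, 36.5]); Combining (union): only the result so far is present, so the union is just that shape — area = 217.77 mm²; (rotated 80° about Z; rotation is an isometry so areas/perimeters/island counts are preserved). Overall, the cross-section is a single solid region. Net area = 217.77 mm².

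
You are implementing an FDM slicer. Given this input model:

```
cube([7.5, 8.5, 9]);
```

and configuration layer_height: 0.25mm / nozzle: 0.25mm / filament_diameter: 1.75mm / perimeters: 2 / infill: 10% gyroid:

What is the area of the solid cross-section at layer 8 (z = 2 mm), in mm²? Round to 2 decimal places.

At z = 2 mm: the cube (footprint 7.5×8.5) is included at this height (area 63.75 mm²). Overall, the cross-section is a single solid region. Net area = 63.75 mm².

63.75 mm²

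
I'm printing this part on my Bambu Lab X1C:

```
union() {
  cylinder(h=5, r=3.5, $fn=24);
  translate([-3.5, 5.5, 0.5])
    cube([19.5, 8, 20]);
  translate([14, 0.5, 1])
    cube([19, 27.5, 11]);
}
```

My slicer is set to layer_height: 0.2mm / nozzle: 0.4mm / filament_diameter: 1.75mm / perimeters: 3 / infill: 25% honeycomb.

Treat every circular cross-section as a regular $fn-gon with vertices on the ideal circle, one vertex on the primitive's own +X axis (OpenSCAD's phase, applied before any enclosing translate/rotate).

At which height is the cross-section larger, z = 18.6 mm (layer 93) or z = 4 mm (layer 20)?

layer 20 (z = 4 mm)

Layer 93 (z = 18.6): the cylinder is not intersected at this z (z outside [0, 5]); the cube at (-3.5, 5.5) (footprint 19.5×8) is included at this height (area 156.00 mm²); the cube at (14, 0.5) does not reach this height (z outside [1, 12]); Combining (union): only the 19.5×8 cube at (-3.5, 5.5) is present, so the union is just that shape — area = 156.00 mm². So its area = 156.00 mm². Layer 20 (z = 4): the r=3.5 cylinder contributes a regular 24-gon of circumradius 3.5 (area = (24/2)·3.500²·sin(360°/24) = 38.05 mm²); the cube at (-3.5, 5.5) is present — its section is the full 19.5×8 rectangle (area 156.00 mm²); the 19×27.5 cube at (14, 0.5) contributes its full rectangle (area 522.50 mm²); Taking the union: the regions partially overlap — summed areas 716.55 mm² minus the doubly-counted overlap 16.00 mm² gives 700.55 mm² — area = 700.55 mm². So its area = 700.55 mm². Layer 20 is larger (700.55 vs 156.00 mm²).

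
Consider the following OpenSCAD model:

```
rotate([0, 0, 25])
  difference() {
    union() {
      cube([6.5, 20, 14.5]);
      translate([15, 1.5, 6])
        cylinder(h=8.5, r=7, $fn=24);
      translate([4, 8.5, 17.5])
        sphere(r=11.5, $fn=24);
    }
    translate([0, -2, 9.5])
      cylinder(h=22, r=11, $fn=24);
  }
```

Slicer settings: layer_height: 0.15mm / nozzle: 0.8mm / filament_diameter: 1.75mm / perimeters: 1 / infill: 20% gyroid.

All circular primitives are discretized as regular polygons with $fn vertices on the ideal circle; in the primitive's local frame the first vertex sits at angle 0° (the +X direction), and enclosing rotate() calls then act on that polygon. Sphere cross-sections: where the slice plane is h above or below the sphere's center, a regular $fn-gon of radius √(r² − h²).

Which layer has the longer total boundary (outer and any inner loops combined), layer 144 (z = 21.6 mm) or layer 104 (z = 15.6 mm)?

Layer 144 (z = 21.6): the cube is not intersected at this z (z outside [0, 14.5]); the cylinder at (15, 1.5) is not intersected at this z (z outside [6, 14.5]); the r=11.5 sphere at (4, 8.5) slices to a regular 24-gon of circumradius 10.744 (√(r²−h²) with h=4.1 from center) (perimeter = 2·24·10.744·sin(180°/24) = 67.32 mm); Combining (union): only the r=11.5 sphere at (4, 8.5) is present, so the union is just that shape — boundary = 67.32 mm; the r=11 cylinder at (0, -2) gives a regular 24-gon of circumradius 11 (constant along its height) (perimeter = 2·24·11.000·sin(180°/24) = 68.92 mm); Taking the first minus the rest: starting from that combined region, the r=11 cylinder at (0, -2) partially overlaps it — only the 135.63 mm² overlap (of its 375.81 mm²) is removed, clipping the outline — boundary = 66.97 mm; (whole slice rotated 25° about Z — lengths, areas and connectivity unchanged). So its perimeter = 66.97 mm. Layer 104 (z = 15.6): the cube does not reach this height (z outside [0, 14.5]); the cylinder at (15, 1.5) is not intersected at this z (z outside [6, 14.5]); the sphere at (4, 8.5): section is a regular 24-gon, circumradius = √(r²−h²) = √(11.5²−1.9²) = 11.342 (perimeter = 2·24·11.342·sin(180°/24) = 71.06 mm); Combining (union): only the r=11.5 sphere at (4, 8.5) is present, so the union is just that shape — boundary = 71.06 mm; the r=11 cylinder at (0, -2) gives a regular 24-gon of circumradius 11 (constant along its height) (perimeter = 2·24·11.000·sin(180°/24) = 68.92 mm); Taking the first minus the rest: starting from the result so far, the r=11 cylinder at (0, -2) partially overlaps it — only the 149.04 mm² overlap (of its 375.81 mm²) is removed, clipping the outline — boundary = 71.52 mm; (rotated 25° about Z; rotation is an isometry so areas/perimeters/island counts are preserved). So its perimeter = 71.52 mm. Layer 104 is larger (71.52 vs 66.97 mm).

layer 104 (z = 15.6 mm)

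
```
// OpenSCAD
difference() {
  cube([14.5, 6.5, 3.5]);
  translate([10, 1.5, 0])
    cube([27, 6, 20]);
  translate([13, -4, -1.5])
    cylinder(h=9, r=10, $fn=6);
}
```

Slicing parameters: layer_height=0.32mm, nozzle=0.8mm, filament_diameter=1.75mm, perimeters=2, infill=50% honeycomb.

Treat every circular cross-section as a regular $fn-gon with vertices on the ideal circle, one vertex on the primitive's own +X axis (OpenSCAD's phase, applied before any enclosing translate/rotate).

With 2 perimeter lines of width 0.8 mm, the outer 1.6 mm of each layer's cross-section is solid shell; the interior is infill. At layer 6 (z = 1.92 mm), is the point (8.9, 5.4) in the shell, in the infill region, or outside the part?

At z = 1.92 mm: the cube is present — its section is the full 14.5×6.5 rectangle; the cube at (10, 1.5) (footprint 27×6) is included at this height; the r=10 cylinder at (13, -4) contributes a regular 6-gon of circumradius 10; Taking the first minus the rest: starting from the 14.5×6.5 cube, the 27×6 cube at (10, 1.5) partially overlaps it — only the 22.50 mm² overlap (of its 162.00 mm²) is removed, clipping the outline; the r=10 cylinder at (13, -4) partially overlaps it — only the 22.34 mm² overlap (of its 259.81 mm²) is removed, clipping the outline — 1 connected region. Overall, the cross-section is a single solid region. The nearest boundary edge runs (10.00, 4.66)→(8.00, 4.66); distance from the point to it = 0.74 mm. The point is inside the cross-section, 0.74 mm from the nearest boundary — within the 1.6 mm shell band (2 × 0.8).

shell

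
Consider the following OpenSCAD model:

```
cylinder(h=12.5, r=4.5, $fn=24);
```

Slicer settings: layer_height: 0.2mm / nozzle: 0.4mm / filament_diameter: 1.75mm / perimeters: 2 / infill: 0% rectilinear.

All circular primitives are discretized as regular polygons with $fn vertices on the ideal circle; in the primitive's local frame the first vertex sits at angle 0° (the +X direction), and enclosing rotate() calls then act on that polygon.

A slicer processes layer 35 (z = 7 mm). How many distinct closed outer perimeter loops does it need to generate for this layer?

1

At z = 7 mm: the r=4.5 cylinder gives a regular 24-gon of circumradius 4.5 (constant along its height). The result has 1 disconnected region.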